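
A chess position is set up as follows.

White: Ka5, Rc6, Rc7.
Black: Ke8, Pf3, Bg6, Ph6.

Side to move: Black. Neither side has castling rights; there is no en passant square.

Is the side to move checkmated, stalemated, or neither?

neither

Black to move; black king on e8.
In check: no.
Legal moves for Black: Kf8, Kd8, Bh7, Bf7, Bh5, Bf5, Be4, Bd3, Bc2, Bb1, h5, f2.
Black has 12 legal moves and is not in check → neither.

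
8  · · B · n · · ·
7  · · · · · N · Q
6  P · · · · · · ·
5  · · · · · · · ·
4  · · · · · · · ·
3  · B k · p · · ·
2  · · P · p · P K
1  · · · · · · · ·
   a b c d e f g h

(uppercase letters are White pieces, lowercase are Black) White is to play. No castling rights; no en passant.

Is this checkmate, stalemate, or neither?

neither

White to move; white king on h2.
In check: no.
Legal moves for White include: Bd7, Bb7, Bce6, Bf5, Bg4, Bh3, Qh8+, Qg8, Qg7+, Qh6, Qg6, Qh5, Qf5, Qh4, Qe4, Qh3, Qd3+, Nh8, ... (list truncated; more exist).
White has legal moves and is not in check → neither.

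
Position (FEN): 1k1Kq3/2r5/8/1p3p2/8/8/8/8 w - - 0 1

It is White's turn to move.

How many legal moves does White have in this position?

White to move; king on d8.
In check: yes, from the black queen on e8.
Legal moves: Kxe8.
Count: 1.

1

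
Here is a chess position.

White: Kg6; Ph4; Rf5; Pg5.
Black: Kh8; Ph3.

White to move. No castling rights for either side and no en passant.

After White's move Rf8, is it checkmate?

yes

After Rf8: black king on h8; in check: yes, from the white rook on f8.
King squares — g7: attacked by Kg6; h7: attacked by Kg6; g8: attacked by Rf8.
Black has no legal moves → checkmate.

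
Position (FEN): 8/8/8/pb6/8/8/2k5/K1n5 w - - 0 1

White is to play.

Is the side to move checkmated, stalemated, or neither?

stalemate

White to move; white king on a1.
In check: no.
King squares — b1: attacked by Kc2; a2: attacked by Nc1; b2: attacked by Kc2.
Legal moves for White: none.
Not in check and no legal moves → stalemate.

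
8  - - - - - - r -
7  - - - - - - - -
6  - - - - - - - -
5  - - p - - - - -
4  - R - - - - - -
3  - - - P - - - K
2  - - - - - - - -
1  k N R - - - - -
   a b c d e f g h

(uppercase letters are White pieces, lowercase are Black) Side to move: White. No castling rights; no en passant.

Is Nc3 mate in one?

yes

After Nc3: black king on a1; in check: yes, from the white rook on c1.
King squares — b1: attacked by Rc1; a2: attacked by Nc3; b2: attacked by Rb4.
Black has no legal moves → checkmate.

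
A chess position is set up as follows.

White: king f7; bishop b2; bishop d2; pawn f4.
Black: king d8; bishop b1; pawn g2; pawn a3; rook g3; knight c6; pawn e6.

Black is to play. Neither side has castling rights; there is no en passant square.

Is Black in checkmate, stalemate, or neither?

neither

Black to move; black king on d8.
In check: no.
Legal moves for Black include: Kc8, Kd7, Kc7, Nb8, Ne7, Na7, Ne5+, Na5, Nd4, Nb4, Rg8, Rg7+, Rg6, Rg5, Rg4, Rh3, Rf3, Re3, ... (list truncated; more exist).
Black has legal moves and is not in check → neither.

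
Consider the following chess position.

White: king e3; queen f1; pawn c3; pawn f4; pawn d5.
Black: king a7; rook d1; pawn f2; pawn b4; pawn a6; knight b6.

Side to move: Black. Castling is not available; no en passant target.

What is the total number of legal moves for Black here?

21

Black to move; king on a7.
In check: no.
Legal moves: Kb8, Ka8, Kb7, Nc8, Na8, Nd7, Nxd5+, Nc4+, Na4, Rxd5, Rd4, Rd3+, Rd2, Rxf1, Re1+, Rc1, Rb1, Ra1, bxc3, a5, b3.
Count: 21.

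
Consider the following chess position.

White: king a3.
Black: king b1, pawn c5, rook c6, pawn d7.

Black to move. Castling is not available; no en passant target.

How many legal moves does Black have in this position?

Black to move; king on b1.
In check: no.
Legal moves: Rc8, Rc7, Rh6, Rg6, Rf6, Re6, Rd6, Rb6, Ra6+, Kc2, Kc1, Ka1, d6, c4, d5.
Count: 15.

15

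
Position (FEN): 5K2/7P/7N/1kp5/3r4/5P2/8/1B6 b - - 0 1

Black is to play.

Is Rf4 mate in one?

After Rf4: white king on f8; in check: yes, from the black rook on f4.
White has 7 legal replies: Kg8, Ke8, Kg7, Ke7, Nf7, Nf5, Bf5.
In check but a legal move exists → not checkmate.

no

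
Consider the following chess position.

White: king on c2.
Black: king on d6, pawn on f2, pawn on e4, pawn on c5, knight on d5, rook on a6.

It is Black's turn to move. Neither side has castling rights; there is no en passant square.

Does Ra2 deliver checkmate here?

After Ra2: white king on c2; in check: yes, from the black rook on a2.
White has 4 legal replies: Kb3, Kd1, Kc1, Kb1.
In check but a legal move exists → not checkmate.

no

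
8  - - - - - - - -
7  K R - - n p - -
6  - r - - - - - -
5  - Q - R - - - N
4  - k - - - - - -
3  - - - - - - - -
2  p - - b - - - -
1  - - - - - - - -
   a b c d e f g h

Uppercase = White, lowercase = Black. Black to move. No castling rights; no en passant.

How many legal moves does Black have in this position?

3

Black to move; king on b4.
In check: yes, from the white queen on b5.
Legal moves: Kc3, Ka3, Rxb5.
Count: 3.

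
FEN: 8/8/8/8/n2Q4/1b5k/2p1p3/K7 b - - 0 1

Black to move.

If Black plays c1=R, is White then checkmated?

After c1=R: white king on a1; in check: yes, from the black rook on c1.
King squares — b1: attacked by Rc1; a2: attacked by Bb3; b2: attacked by Na4.
White has no legal moves → checkmate.

yes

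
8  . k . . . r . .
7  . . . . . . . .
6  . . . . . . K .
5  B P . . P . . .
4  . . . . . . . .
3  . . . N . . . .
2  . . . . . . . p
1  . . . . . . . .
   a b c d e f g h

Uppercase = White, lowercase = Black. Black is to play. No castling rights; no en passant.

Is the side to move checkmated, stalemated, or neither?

Black to move; black king on b8.
In check: no.
Legal moves for Black include: Rh8, Rg8+, Re8, Rd8, Rc8, Rf7, Rf6+, Rf5, Rf4, Rf3, Rf2, Rf1, Kc8, Ka8, Kb7, Ka7, h1=Q, h1=R, ... (list truncated; more exist).
Black has legal moves and is not in check → neither.

neither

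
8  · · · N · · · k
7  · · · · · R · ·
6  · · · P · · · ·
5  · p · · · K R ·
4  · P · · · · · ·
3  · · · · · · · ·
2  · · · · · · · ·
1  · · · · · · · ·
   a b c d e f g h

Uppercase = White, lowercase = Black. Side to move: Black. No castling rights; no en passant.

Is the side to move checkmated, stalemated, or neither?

Black to move; black king on h8.
In check: no.
King squares — g7: attacked by Rg5; h7: attacked by Rf7; g8: attacked by Rg5.
Legal moves for Black: none.
Not in check and no legal moves → stalemate.

stalemate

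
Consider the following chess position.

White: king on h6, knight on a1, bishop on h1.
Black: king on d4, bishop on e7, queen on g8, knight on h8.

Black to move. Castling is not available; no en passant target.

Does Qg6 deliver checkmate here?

After Qg6: white king on h6; in check: yes, from the black queen on g6.
King squares — g5: attacked by Qg6; h5: attacked by Qg6; g6: attacked by Nh8; g7: attacked by Qg6; h7: attacked by Qg6.
White has no legal moves → checkmate.

yes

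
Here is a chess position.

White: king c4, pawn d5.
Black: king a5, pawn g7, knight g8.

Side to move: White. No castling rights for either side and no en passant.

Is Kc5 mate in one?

After Kc5: black king on a5; in check: no.
Black is not in check, so this cannot be checkmate.

no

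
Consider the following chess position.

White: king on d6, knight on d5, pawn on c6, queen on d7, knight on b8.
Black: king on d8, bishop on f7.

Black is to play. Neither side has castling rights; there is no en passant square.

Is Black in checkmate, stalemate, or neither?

Black to move; black king on d8.
In check: yes, from the white queen on d7.
King squares — c7: attacked by Nd5; d7: attacked by Pc6; e7: attacked by Nd5; c8: attacked by Qd7; e8: attacked by Qd7.
Legal moves for Black: none.
In check with no legal moves → checkmate.

checkmate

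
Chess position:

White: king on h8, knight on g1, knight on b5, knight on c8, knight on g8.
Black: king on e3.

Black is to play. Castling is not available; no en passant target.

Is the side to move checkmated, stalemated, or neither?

neither

Black to move; black king on e3.
In check: no.
Legal moves for Black: Kf4, Ke4, Kd3, Kf2, Kd2.
Black has 5 legal moves and is not in check → neither.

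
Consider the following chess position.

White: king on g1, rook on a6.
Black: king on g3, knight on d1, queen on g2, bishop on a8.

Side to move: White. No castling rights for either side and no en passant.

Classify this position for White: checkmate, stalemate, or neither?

checkmate

White to move; white king on g1.
In check: yes, from the black queen on g2.
King squares — f1: attacked by Qg2; h1: attacked by Qg2; f2: attacked by Nd1; g2: attacked by Kg3; h2: attacked by Qg2.
Legal moves for White: none.
In check with no legal moves → checkmate.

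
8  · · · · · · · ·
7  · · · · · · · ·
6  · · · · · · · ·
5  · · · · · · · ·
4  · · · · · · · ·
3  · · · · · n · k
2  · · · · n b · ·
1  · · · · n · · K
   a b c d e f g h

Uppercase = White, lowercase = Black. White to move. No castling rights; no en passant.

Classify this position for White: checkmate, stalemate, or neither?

White to move; white king on h1.
In check: no.
King squares — g1: attacked by Ne2; g2: attacked by Ne1; h2: attacked by Nf3.
Legal moves for White: none.
Not in check and no legal moves → stalemate.

stalemate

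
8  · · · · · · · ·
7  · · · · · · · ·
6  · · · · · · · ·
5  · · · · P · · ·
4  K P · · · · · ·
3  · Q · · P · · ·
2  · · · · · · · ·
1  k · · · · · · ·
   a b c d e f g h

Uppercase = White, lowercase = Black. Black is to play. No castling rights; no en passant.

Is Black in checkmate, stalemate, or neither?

stalemate

Black to move; black king on a1.
In check: no.
King squares — b1: attacked by Qb3; a2: attacked by Qb3; b2: attacked by Qb3.
Legal moves for Black: none.
Not in check and no legal moves → stalemate.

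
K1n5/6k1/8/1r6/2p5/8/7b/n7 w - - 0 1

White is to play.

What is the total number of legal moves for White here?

White to move; king on a8.
In check: no.
Legal moves: none.
Count: 0.

0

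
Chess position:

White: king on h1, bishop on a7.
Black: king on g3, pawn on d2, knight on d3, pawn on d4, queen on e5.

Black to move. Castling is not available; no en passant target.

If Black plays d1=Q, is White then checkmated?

After d1=Q: white king on h1; in check: yes, from the black queen on d1.
King squares — g1: attacked by Qd1; g2: attacked by Kg3; h2: attacked by Kg3.
White has no legal moves → checkmate.

yes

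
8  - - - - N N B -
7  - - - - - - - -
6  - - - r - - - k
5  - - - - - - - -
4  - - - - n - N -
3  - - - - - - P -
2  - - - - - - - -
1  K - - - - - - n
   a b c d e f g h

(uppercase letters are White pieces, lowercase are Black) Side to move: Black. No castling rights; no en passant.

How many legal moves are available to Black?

2

Black to move; king on h6.
In check: yes, from the white knight on g4.
Legal moves: Kh5, Kg5.
Count: 2.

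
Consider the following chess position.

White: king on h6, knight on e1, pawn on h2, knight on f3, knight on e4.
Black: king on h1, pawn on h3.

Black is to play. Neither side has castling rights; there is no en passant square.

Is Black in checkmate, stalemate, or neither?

stalemate

Black to move; black king on h1.
In check: no.
King squares — g1: attacked by Nf3; g2: attacked by Ne1; h2: attacked by Nf3.
Legal moves for Black: none.
Not in check and no legal moves → stalemate.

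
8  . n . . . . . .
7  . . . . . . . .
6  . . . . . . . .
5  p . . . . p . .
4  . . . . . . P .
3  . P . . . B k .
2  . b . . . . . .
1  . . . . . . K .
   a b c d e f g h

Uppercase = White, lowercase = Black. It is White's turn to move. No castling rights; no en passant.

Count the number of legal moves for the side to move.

White to move; king on g1.
In check: no.
Legal moves: Ba8, Bb7, Bc6, Bd5, Be4, Bg2, Be2, Bh1, Bd1, Kh1, Kf1, gxf5, g5, b4.
Count: 14.

14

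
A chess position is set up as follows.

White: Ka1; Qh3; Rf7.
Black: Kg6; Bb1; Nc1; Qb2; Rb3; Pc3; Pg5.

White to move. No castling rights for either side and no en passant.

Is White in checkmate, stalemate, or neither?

White to move; white king on a1.
In check: yes, from the black queen on b2.
King squares — b1: attacked by Qb2; a2: attacked by Bb1; b2: attacked by Rb3.
Legal moves for White: none.
In check with no legal moves → checkmate.

checkmate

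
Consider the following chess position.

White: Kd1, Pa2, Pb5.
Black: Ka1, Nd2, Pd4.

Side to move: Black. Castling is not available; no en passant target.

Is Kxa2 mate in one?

no

After Kxa2: white king on d1; in check: no.
White is not in check, so this cannot be checkmate.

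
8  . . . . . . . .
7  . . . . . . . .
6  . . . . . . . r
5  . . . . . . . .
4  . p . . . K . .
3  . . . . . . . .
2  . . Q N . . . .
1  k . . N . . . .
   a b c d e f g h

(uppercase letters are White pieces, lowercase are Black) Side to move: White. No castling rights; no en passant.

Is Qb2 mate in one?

yes

After Qb2: black king on a1; in check: yes, from the white queen on b2.
King squares — b1: attacked by Qb2; a2: attacked by Qb2; b2: attacked by Nd1.
Black has no legal moves → checkmate.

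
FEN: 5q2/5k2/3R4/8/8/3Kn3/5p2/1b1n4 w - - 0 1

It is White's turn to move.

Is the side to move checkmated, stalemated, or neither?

White to move; white king on d3.
In check: yes, from the black bishop on b1.
King squares — c2: attacked by Bb1; d2: available; e2: available; c3: attacked by Nd1; e3: attacked by Nd1; c4: attacked by Ne3; d4: available; e4: attacked by Bb1.
Legal moves for White: Kd4, Ke2, Kd2.
White is in check but has 3 legal moves → neither.

neither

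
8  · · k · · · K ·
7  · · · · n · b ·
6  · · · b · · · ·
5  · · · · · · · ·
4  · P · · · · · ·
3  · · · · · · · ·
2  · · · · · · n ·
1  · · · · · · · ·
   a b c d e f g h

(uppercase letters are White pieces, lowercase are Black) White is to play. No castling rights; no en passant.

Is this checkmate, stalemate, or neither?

White to move; white king on g8.
In check: yes, from the black knight on e7.
King squares — f7: available; g7: available; h7: available; f8: attacked by Bg7; h8: attacked by Bg7.
Legal moves for White: Kh7, Kxg7, Kf7.
White is in check but has 3 legal moves → neither.

neither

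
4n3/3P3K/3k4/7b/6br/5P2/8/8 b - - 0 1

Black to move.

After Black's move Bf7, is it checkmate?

yes

After Bf7: white king on h7; in check: yes, from the black rook on h4.
King squares — g6: attacked by Bf7; h6: attacked by Rh4; g7: attacked by Ne8; g8: attacked by Bf7; h8: attacked by Rh4.
White has no legal moves → checkmate.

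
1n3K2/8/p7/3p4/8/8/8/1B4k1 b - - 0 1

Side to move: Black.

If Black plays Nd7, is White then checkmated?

After Nd7: white king on f8; in check: yes, from the black knight on d7.
White has 5 legal replies: Kg8, Ke8, Kg7, Kf7, Ke7.
In check but a legal move exists → not checkmate.

no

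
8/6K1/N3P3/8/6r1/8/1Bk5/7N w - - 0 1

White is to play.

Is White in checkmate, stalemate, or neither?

neither

White to move; white king on g7.
In check: yes, from the black rook on g4.
Legal moves for White: Kh8, Kf8, Kh7, Kf7, Kh6, Kf6.
White is in check but has 6 legal moves → neither.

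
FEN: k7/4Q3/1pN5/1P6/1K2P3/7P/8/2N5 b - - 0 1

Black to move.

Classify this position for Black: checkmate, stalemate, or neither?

Black to move; black king on a8.
In check: no.
King squares — a7: attacked by Nc6; b7: attacked by Qe7; b8: attacked by Nc6.
Legal moves for Black: none.
Not in check and no legal moves → stalemate.

stalemate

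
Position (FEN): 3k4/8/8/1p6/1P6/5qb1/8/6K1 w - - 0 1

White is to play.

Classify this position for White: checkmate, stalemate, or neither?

stalemate

White to move; white king on g1.
In check: no.
King squares — f1: attacked by Qf3; h1: attacked by Qf3; f2: attacked by Qf3; g2: attacked by Qf3; h2: attacked by Bg3.
Legal moves for White: none.
Not in check and no legal moves → stalemate.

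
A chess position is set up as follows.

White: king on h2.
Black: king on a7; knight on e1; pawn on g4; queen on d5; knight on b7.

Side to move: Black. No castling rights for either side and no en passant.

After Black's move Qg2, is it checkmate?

After Qg2: white king on h2; in check: yes, from the black queen on g2.
King squares — g1: attacked by Qg2; h1: attacked by Qg2; g2: attacked by Ne1; g3: attacked by Qg2; h3: attacked by Qg2.
White has no legal moves → checkmate.

yes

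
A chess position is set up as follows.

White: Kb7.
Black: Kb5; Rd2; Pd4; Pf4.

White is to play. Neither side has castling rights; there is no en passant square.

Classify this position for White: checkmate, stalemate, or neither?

neither

White to move; white king on b7.
In check: no.
Legal moves for White: Kc8, Kb8, Ka8, Kc7, Ka7.
White has 5 legal moves and is not in check → neither.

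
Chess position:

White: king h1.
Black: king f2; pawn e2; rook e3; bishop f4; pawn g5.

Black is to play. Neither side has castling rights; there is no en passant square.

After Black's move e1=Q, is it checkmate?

After e1=Q: white king on h1; in check: yes, from the black queen on e1.
King squares — g1: attacked by Qe1; g2: attacked by Kf2; h2: attacked by Bf4.
White has no legal moves → checkmate.

yes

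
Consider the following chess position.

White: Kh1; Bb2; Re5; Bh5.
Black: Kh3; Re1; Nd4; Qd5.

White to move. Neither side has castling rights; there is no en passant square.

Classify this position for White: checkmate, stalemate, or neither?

White to move; white king on h1.
In check: yes, from the black rook on e1 and the black queen on d5.
King squares — g1: attacked by Re1; g2: attacked by Kh3; h2: attacked by Kh3.
Legal moves for White: none.
In check with no legal moves → checkmate.

checkmate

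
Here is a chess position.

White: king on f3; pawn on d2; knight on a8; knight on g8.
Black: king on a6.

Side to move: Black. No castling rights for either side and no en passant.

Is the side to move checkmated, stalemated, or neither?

Black to move; black king on a6.
In check: no.
Legal moves for Black: Kb7, Ka7, Kb5, Ka5.
Black has 4 legal moves and is not in check → neither.

neither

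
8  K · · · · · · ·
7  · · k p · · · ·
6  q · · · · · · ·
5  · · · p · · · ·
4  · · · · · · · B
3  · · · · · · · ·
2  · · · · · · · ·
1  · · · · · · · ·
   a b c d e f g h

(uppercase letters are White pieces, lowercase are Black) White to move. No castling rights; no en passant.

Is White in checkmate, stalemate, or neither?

White to move; white king on a8.
In check: yes, from the black queen on a6.
King squares — a7: attacked by Qa6; b7: attacked by Qa6; b8: attacked by Kc7.
Legal moves for White: none.
In check with no legal moves → checkmate.

checkmate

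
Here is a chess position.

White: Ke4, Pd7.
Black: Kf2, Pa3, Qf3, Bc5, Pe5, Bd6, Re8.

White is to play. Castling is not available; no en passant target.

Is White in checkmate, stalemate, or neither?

checkmate

White to move; white king on e4.
In check: yes, from the black queen on f3.
King squares — d3: attacked by Qf3; e3: attacked by Kf2; f3: attacked by Kf2; d4: attacked by Bc5; f4: attacked by Qf3; d5: attacked by Qf3; e5: attacked by Bd6; f5: attacked by Qf3.
Legal moves for White: none.
In check with no legal moves → checkmate.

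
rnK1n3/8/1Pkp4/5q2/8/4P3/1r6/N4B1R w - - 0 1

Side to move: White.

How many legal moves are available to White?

1

White to move; king on c8.
In check: yes, from the black queen on f5.
Legal moves: Kd8.
Count: 1.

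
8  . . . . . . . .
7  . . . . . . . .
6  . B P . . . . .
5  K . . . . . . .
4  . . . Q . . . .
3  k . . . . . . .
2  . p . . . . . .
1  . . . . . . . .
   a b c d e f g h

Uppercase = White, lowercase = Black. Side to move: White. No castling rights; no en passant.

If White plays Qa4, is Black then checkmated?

After Qa4: black king on a3; in check: yes, from the white queen on a4.
King squares — a2: attacked by Qa4; b2: own pawn; b3: attacked by Qa4; a4: attacked by Ka5; b4: attacked by Qa4.
Black has no legal moves → checkmate.

yes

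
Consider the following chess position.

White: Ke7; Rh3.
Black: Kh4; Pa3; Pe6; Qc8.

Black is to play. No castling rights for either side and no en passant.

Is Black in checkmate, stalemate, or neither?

neither

Black to move; black king on h4.
In check: yes, from the white rook on h3.
Legal moves for Black: Kg5, Kg4, Kxh3.
Black is in check but has 3 legal moves → neither.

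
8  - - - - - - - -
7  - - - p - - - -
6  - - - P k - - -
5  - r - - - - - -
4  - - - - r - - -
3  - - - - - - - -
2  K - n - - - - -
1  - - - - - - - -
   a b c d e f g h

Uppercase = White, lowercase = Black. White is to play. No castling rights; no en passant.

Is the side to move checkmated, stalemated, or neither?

stalemate

White to move; white king on a2.
In check: no.
King squares — a1: attacked by Nc2; b1: attacked by Rb5; b2: attacked by Rb5; a3: attacked by Nc2; b3: attacked by Rb5.
Legal moves for White: none.
Not in check and no legal moves → stalemate.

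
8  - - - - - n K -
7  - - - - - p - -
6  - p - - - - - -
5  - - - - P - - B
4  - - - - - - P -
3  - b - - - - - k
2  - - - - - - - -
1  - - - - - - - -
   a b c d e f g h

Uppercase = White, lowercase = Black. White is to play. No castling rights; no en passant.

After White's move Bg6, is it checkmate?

no

After Bg6: black king on h3; in check: no.
Black is not in check, so this cannot be checkmate.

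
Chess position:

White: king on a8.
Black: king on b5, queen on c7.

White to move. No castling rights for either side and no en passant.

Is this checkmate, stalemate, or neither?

stalemate

White to move; white king on a8.
In check: no.
King squares — a7: attacked by Qc7; b7: attacked by Qc7; b8: attacked by Qc7.
Legal moves for White: none.
Not in check and no legal moves → stalemate.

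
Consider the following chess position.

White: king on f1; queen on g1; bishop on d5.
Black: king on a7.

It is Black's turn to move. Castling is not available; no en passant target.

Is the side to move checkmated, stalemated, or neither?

neither

Black to move; black king on a7.
In check: yes, from the white queen on g1.
Legal moves for Black: Kb8, Ka6.
Black is in check but has 2 legal moves → neither.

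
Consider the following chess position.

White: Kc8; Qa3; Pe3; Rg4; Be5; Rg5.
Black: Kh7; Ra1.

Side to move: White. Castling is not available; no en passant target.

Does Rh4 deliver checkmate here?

After Rh4: black king on h7; in check: yes, from the white rook on h4.
King squares — g6: attacked by Rg5; h6: attacked by Rh4; g7: attacked by Be5; g8: attacked by Rg5; h8: attacked by Rh4.
Black has no legal moves → checkmate.

yes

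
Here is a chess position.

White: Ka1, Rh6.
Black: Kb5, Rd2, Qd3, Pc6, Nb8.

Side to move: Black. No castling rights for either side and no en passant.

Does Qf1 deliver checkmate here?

yes

After Qf1: white king on a1; in check: yes, from the black queen on f1.
King squares — b1: attacked by Qf1; a2: attacked by Rd2; b2: attacked by Rd2.
White has no legal moves → checkmate.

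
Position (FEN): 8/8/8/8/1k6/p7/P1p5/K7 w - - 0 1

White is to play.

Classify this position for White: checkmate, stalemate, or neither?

White to move; white king on a1.
In check: no.
King squares — b1: attacked by Pc2; a2: own pawn; b2: attacked by Pa3.
Legal moves for White: none.
Not in check and no legal moves → stalemate.

stalemate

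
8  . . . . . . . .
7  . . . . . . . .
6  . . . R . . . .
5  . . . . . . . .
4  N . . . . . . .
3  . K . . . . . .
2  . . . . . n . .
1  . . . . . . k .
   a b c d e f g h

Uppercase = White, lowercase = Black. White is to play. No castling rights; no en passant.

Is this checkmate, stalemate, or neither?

White to move; white king on b3.
In check: no.
Legal moves for White include: Rd8, Rd7, Rh6, Rg6+, Rf6, Re6, Rc6, Rb6, Ra6, Rd5, Rd4, Rd3, Rd2, Rd1+, Nb6, Nc5, Nc3, Nb2, ... (list truncated; more exist).
White has legal moves and is not in check → neither.

neither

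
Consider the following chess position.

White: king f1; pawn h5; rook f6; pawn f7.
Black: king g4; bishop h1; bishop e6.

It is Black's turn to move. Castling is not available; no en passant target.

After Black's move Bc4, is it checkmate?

no

After Bc4: white king on f1; in check: yes, from the black bishop on c4.
White has 3 legal replies: Kf2, Kg1, Ke1.
In check but a legal move exists → not checkmate.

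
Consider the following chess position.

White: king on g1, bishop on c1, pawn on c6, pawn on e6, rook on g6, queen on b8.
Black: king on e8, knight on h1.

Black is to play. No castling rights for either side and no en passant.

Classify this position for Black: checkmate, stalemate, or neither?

neither

Black to move; black king on e8.
In check: yes, from the white queen on b8.
Legal moves for Black: Ke7.
Black is in check but has 1 legal move → neither.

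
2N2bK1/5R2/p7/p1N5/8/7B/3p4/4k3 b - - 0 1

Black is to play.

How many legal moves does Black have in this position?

12

Black to move; king on e1.
In check: no.
Legal moves: Bg7, Be7, Bh6, Bd6, Bxc5, Ke2, Kd1, a4, d1=Q, d1=R, d1=B, d1=N.
Count: 12.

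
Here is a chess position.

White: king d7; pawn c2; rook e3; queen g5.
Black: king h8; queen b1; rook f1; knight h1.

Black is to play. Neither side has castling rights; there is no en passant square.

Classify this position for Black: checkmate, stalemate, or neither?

neither

Black to move; black king on h8.
In check: no.
Legal moves for Black include: Kh7, Ng3, Nf2, Rf8, Rf7+, Rf6, Rf5, Rf4, Rf3, Rf2, Rg1, Re1, Rd1+, Rc1, Qb8, Qb7+, Qb6, Qb5+, ... (list truncated; more exist).
Black has legal moves and is not in check → neither.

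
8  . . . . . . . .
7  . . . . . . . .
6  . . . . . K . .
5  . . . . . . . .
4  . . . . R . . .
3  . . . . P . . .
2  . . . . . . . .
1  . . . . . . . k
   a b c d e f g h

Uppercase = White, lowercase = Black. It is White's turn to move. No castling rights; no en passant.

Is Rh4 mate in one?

After Rh4: black king on h1; in check: yes, from the white rook on h4.
Black has 2 legal replies: Kg2, Kg1.
In check but a legal move exists → not checkmate.

no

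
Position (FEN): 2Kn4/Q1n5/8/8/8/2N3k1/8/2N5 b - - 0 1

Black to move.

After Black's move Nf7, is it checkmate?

After Nf7: white king on c8; in check: no.
White is not in check, so this cannot be checkmate.

no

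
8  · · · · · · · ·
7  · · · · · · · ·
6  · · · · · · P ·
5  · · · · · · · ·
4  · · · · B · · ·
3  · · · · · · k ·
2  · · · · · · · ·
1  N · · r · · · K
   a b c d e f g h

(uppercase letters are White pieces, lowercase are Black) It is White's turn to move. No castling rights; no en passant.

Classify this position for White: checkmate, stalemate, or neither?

checkmate

White to move; white king on h1.
In check: yes, from the black rook on d1.
King squares — g1: attacked by Rd1; g2: attacked by Kg3; h2: attacked by Kg3.
Legal moves for White: none.
In check with no legal moves → checkmate.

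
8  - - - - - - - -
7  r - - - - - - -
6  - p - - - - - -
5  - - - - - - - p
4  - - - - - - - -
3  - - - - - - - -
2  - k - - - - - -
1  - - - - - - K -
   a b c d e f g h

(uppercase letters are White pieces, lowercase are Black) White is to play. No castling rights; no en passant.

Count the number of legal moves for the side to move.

5

White to move; king on g1.
In check: no.
Legal moves: Kh2, Kg2, Kf2, Kh1, Kf1.
Count: 5.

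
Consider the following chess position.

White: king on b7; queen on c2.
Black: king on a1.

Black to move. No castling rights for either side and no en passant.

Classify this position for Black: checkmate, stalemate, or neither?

stalemate

Black to move; black king on a1.
In check: no.
King squares — b1: attacked by Qc2; a2: attacked by Qc2; b2: attacked by Qc2.
Legal moves for Black: none.
Not in check and no legal moves → stalemate.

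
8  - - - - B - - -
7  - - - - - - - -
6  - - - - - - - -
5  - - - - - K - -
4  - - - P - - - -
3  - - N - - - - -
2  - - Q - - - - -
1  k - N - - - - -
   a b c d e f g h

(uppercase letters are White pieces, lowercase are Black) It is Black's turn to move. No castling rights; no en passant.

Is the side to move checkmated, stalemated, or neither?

Black to move; black king on a1.
In check: no.
King squares — b1: attacked by Qc2; a2: attacked by Nc1; b2: attacked by Qc2.
Legal moves for Black: none.
Not in check and no legal moves → stalemate.

stalemate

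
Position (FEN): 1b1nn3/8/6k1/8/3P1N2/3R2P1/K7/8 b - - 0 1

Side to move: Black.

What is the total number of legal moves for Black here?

Black to move; king on g6.
In check: yes, from the white knight on f4.
Legal moves: Kh7, Kg7, Kf7, Kh6, Kf6, Kg5, Kf5, Bxf4.
Count: 8.

8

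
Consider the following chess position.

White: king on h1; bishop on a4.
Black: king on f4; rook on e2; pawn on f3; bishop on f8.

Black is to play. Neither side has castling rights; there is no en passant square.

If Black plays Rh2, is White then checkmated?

no

After Rh2: white king on h1; in check: yes, from the black rook on h2.
White has 2 legal replies: Kxh2, Kg1.
In check but a legal move exists → not checkmate.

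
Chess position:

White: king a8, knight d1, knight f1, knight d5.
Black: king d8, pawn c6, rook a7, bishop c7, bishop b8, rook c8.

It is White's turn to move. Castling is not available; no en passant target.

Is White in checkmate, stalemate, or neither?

checkmate

White to move; white king on a8.
In check: yes, from the black rook on a7.
King squares — a7: attacked by Bb8; b7: attacked by Ra7; b8: attacked by Bc7.
Legal moves for White: none.
In check with no legal moves → checkmate.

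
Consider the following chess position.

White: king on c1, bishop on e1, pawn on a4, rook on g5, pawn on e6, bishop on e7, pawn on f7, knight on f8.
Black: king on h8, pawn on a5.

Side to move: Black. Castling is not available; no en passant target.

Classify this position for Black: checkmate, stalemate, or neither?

Black to move; black king on h8.
In check: no.
King squares — g7: attacked by Rg5; h7: attacked by Nf8; g8: attacked by Rg5.
Legal moves for Black: none.
Not in check and no legal moves → stalemate.

stalemate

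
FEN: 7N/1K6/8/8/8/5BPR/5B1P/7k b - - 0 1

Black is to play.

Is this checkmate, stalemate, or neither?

checkmate

Black to move; black king on h1.
In check: yes, from the white bishop on f3.
King squares — g1: attacked by Bf2; g2: attacked by Bf3; h2: attacked by Rh3.
Legal moves for Black: none.
In check with no legal moves → checkmate.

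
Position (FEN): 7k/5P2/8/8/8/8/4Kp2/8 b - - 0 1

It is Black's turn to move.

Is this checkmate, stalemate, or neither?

Black to move; black king on h8.
In check: no.
Legal moves for Black: Kh7, Kg7, f1=Q+, f1=R, f1=B+, f1=N.
Black has 6 legal moves and is not in check → neither.

neither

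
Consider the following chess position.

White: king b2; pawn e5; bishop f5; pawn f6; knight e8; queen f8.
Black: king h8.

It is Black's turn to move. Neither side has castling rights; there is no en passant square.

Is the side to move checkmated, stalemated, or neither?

Black to move; black king on h8.
In check: yes, from the white queen on f8.
King squares — g7: attacked by Pf6; h7: attacked by Bf5; g8: attacked by Qf8.
Legal moves for Black: none.
In check with no legal moves → checkmate.

checkmate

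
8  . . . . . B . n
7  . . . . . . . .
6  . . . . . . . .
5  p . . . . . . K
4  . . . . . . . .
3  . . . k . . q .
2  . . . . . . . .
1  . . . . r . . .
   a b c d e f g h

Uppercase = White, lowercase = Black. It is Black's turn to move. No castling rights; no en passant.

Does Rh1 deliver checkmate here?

yes

After Rh1: white king on h5; in check: yes, from the black rook on h1.
King squares — g4: attacked by Qg3; h4: attacked by Rh1; g5: attacked by Qg3; g6: attacked by Qg3; h6: attacked by Rh1.
White has no legal moves → checkmate.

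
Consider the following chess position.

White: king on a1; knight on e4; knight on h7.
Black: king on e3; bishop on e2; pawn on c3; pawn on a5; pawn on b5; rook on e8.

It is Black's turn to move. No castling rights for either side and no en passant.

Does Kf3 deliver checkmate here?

After Kf3: white king on a1; in check: no.
White is not in check, so this cannot be checkmate.

no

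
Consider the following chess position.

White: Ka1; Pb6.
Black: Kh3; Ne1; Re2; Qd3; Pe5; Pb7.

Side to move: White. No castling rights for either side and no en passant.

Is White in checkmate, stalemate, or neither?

stalemate

White to move; white king on a1.
In check: no.
King squares — b1: attacked by Qd3; a2: attacked by Re2; b2: attacked by Re2.
Legal moves for White: none.
Not in check and no legal moves → stalemate.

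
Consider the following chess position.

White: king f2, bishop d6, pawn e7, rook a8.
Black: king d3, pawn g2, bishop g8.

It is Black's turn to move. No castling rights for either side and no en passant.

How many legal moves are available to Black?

Black to move; king on d3.
In check: no.
Legal moves: Bh7, Bf7, Be6, Bd5, Bc4, Bb3, Ba2, Ke4, Kd4, Kc4, Kc3, Kd2, Kc2, g1=Q+, g1=R, g1=B+, g1=N.
Count: 17.

17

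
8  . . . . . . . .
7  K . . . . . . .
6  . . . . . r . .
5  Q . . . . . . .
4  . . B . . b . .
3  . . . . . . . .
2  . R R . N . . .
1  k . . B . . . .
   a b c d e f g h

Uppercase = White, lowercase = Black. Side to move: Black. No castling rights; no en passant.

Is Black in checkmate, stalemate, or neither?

Black to move; black king on a1.
In check: yes, from the white queen on a5.
King squares — b1: attacked by Rb2; a2: attacked by Rb2; b2: attacked by Rc2.
Legal moves for Black: none.
In check with no legal moves → checkmate.

checkmate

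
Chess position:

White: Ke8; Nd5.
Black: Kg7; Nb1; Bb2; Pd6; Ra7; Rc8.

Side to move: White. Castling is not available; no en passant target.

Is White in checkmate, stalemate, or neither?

White to move; white king on e8.
In check: yes, from the black rook on c8.
King squares — d7: attacked by Ra7; e7: attacked by Ra7; f7: attacked by Ra7; d8: attacked by Rc8; f8: attacked by Kg7.
Legal moves for White: none.
In check with no legal moves → checkmate.

checkmate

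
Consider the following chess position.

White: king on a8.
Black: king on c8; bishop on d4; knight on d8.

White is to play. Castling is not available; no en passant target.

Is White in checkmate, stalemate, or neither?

White to move; white king on a8.
In check: no.
King squares — a7: attacked by Bd4; b7: attacked by Kc8; b8: attacked by Kc8.
Legal moves for White: none.
Not in check and no legal moves → stalemate.

stalemate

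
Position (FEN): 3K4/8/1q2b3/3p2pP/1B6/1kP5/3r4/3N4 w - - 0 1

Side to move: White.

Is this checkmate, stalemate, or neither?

White to move; white king on d8.
In check: yes, from the black queen on b6.
King squares — c7: attacked by Qb6; d7: attacked by Be6; e7: available; c8: attacked by Be6; e8: available.
Legal moves for White: Ke8, Ke7.
White is in check but has 2 legal moves → neither.

neither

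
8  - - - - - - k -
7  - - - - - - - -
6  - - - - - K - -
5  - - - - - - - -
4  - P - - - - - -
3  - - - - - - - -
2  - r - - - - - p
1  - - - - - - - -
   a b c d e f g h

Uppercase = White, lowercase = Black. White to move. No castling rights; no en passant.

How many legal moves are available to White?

White to move; king on f6.
In check: no.
Legal moves: Ke7, Kg6, Ke6, Kg5, Kf5, Ke5, b5.
Count: 7.

7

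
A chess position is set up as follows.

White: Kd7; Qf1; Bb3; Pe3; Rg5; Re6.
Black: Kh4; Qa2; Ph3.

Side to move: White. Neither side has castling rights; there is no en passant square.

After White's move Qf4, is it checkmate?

yes

After Qf4: black king on h4; in check: yes, from the white queen on f4.
King squares — g3: attacked by Qf4; h3: own pawn; g4: attacked by Qf4; g5: attacked by Qf4; h5: attacked by Rg5.
Black has no legal moves → checkmate.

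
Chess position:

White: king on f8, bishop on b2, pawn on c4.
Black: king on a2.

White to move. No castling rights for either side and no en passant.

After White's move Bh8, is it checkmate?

After Bh8: black king on a2; in check: no.
Black is not in check, so this cannot be checkmate.

no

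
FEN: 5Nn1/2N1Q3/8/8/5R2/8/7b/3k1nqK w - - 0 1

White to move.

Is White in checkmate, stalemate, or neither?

White to move; white king on h1.
In check: yes, from the black queen on g1.
King squares — g1: attacked by Bh2; g2: attacked by Qg1; h2: attacked by Nf1.
Legal moves for White: none.
In check with no legal moves → checkmate.

checkmate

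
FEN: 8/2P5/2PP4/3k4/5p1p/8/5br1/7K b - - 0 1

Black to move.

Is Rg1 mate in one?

no

After Rg1: white king on h1; in check: yes, from the black rook on g1.
White has 1 legal reply: Kh2.
In check but a legal move exists → not checkmate.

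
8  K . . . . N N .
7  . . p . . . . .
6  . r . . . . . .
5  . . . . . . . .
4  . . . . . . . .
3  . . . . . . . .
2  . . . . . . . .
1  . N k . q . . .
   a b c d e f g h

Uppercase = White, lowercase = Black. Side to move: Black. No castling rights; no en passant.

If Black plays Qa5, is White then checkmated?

yes

After Qa5: white king on a8; in check: yes, from the black queen on a5.
King squares — a7: attacked by Qa5; b7: attacked by Rb6; b8: attacked by Rb6.
White has no legal moves → checkmate.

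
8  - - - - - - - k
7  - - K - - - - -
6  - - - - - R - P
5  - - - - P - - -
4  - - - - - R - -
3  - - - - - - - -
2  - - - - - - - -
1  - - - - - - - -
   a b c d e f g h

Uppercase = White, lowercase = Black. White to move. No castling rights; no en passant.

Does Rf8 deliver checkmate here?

no

After Rf8: black king on h8; in check: yes, from the white rook on f8.
Black has 1 legal reply: Kh7.
In check but a legal move exists → not checkmate.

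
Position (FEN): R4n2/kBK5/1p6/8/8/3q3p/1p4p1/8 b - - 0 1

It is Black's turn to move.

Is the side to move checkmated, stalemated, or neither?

Black to move; black king on a7.
In check: yes, from the white rook on a8.
King squares — a6: attacked by Bb7; b6: own pawn; b7: attacked by Kc7; a8: attacked by Bb7; b8: attacked by Kc7.
Legal moves for Black: none.
In check with no legal moves → checkmate.

checkmate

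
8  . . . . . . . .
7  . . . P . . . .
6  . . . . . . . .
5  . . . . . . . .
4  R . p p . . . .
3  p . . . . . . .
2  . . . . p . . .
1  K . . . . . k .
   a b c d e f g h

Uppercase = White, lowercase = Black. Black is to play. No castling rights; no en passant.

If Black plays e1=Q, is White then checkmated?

After e1=Q: white king on a1; in check: yes, from the black queen on e1.
White has 1 legal reply: Ka2.
In check but a legal move exists → not checkmate.

no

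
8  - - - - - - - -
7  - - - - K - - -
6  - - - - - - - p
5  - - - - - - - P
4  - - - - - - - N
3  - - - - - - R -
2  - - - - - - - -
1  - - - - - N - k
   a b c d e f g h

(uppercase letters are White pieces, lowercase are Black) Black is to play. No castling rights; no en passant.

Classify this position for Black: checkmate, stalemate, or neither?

Black to move; black king on h1.
In check: no.
King squares — g1: attacked by Rg3; g2: attacked by Rg3; h2: attacked by Nf1.
Legal moves for Black: none.
Not in check and no legal moves → stalemate.

stalemate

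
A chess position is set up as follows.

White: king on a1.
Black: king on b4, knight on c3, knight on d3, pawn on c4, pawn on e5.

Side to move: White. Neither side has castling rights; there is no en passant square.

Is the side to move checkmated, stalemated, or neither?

stalemate

White to move; white king on a1.
In check: no.
King squares — b1: attacked by Nc3; a2: attacked by Nc3; b2: attacked by Nd3.
Legal moves for White: none.
Not in check and no legal moves → stalemate.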